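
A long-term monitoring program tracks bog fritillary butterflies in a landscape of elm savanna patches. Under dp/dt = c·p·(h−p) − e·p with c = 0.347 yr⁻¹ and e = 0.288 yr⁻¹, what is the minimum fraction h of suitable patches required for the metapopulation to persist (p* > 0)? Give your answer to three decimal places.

0.830

p* = h − e/c is positive only when h > e/c.
h_min = e/c = 0.288/0.347 = 0.8300.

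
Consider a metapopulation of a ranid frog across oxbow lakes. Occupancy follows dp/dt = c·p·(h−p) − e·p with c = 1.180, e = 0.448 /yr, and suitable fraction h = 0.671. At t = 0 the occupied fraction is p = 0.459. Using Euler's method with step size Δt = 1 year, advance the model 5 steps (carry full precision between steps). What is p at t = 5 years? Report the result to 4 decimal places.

0.3018

Update rule: p ← p + [c·p·(h−p) − e·p]·Δt with Δt = 1.
step 1: Δp = -0.09081, p = 0.36819
step 2: Δp = -0.03339, p = 0.33480
step 3: Δp = -0.01717, p = 0.31763
step 4: Δp = -0.00985, p = 0.30778
step 5: Δp = -0.00597, p = 0.30181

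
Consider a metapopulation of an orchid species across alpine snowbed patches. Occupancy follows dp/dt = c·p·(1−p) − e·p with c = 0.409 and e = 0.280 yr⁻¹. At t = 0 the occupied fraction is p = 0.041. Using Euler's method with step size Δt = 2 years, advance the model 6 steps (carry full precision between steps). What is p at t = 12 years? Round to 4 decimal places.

Update rule: p ← p + [c·p·(1−p) − e·p]·Δt with Δt = 2.
p: 0.04100 → 0.05020  (Δp = +0.00920)
p: 0.05020 → 0.06109  (Δp = +0.01089)
p: 0.06109 → 0.07380  (Δp = +0.01271)
p: 0.07380 → 0.08839  (Δp = +0.01459)
p: 0.08839 → 0.10480  (Δp = +0.01641)
p: 0.10480 → 0.12286  (Δp = +0.01805)

0.1229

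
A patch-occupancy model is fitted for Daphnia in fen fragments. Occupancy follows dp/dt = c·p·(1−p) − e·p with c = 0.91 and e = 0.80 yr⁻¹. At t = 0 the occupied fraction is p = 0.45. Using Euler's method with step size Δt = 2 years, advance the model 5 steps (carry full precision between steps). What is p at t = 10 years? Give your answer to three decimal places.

0.136

Update rule: p ← p + [c·p·(1−p) − e·p]·Δt with Δt = 2.
p: 0.45000 → 0.18045  (Δp = -0.26955)
p: 0.18045 → 0.16089  (Δp = -0.01956)
p: 0.16089 → 0.14917  (Δp = -0.01171)
p: 0.14917 → 0.14149  (Δp = -0.00768)
p: 0.14149 → 0.13618  (Δp = -0.00531)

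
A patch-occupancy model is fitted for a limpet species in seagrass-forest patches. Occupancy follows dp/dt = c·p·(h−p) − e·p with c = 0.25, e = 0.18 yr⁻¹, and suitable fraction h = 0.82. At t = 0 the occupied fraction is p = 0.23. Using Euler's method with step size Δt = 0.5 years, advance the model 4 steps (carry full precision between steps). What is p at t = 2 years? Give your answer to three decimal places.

0.216

Update rule: p ← p + [c·p·(h−p) − e·p]·Δt with Δt = 0.5.
step 1: Δp = -0.00374, p = 0.22626
step 2: Δp = -0.00357, p = 0.22269
step 3: Δp = -0.00342, p = 0.21928
step 4: Δp = -0.00327, p = 0.21601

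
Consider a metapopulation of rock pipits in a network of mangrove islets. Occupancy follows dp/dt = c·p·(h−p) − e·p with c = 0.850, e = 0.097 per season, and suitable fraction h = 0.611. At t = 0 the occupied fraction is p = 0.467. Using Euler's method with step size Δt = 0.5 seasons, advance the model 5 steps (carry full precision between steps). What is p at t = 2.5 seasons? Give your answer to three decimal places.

Update rule: p ← p + [c·p·(h−p) − e·p]·Δt with Δt = 0.5.
t = 0.5: p = 0.46700 + (+0.00593) = 0.47293
t = 1: p = 0.47293 + (+0.00481) = 0.47775
t = 1.5: p = 0.47775 + (+0.00389) = 0.48163
t = 2: p = 0.48163 + (+0.00312) = 0.48475
t = 2.5: p = 0.48475 + (+0.00250) = 0.48725

0.487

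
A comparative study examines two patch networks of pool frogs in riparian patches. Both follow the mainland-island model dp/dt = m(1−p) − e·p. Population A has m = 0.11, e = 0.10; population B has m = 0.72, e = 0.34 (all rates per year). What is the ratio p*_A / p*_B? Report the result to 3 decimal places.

0.771

A: p*_A = m/(m+e) = 0.11/0.2100 = 0.5238.
B: p*_B = 0.72/1.0600 = 0.6792.
p*_A / p*_B = 0.5238/0.6792 = 0.7712.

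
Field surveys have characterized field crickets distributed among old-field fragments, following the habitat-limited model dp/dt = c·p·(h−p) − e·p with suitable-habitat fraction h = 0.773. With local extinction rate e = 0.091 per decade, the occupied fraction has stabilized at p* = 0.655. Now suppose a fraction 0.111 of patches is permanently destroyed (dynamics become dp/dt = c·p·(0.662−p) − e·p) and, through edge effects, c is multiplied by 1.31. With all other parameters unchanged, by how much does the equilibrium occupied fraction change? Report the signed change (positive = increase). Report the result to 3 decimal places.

-0.083

Balance c(h−p*) = e gives c = e/(0.773 − 0.65500) = 0.091/0.11800 = 0.77119.
New p* = 0.662 − e/c = 0.662 − 0.09100/1.01026 = 0.57192.
Δp* = 0.57192 − 0.65500 = -0.08308.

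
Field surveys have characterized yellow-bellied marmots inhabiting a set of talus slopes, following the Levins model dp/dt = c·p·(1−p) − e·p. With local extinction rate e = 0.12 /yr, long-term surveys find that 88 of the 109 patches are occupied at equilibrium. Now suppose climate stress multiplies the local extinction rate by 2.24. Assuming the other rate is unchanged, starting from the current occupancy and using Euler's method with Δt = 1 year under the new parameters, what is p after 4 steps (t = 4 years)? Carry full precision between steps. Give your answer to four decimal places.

0.5939

Observed p* = 88/109 = 0.80734.
Balance c(1−p*) = e gives c = e/(1 − 0.80734) = 0.12/0.19266 = 0.62286.
Starting from p₀ = 0.80734; update p ← p + (dp/dt)·Δt with the new parameters.
p: 0.80734 → 0.68721  (Δp = -0.12013)
p: 0.68721 → 0.63637  (Δp = -0.05084)
p: 0.63637 → 0.60945  (Δp = -0.02693)
p: 0.60945 → 0.59388  (Δp = -0.01557)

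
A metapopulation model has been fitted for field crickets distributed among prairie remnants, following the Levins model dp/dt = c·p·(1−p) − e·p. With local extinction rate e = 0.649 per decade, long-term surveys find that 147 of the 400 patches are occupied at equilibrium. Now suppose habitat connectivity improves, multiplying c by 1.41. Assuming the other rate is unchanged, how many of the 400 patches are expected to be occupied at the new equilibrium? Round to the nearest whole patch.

221

Observed p* = 147/400 = 0.36750.
Balance c(1−p*) = e gives c = e/(1 − 0.36750) = 0.649/0.63250 = 1.02609.
New p* = 1 − e/c = 1 − 0.64900/1.44679 = 0.55142.
Expected occupied = 400 × 0.55142 = 220.57 ≈ 221.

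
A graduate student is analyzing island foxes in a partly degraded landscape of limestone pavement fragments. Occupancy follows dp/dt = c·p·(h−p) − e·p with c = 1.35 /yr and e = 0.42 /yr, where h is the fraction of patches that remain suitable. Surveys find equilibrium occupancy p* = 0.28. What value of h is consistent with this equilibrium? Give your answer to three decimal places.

At equilibrium c(h−p*) = e, so h = p* + e/c.
h = 0.28 + 0.42/1.35 = 0.28 + 0.3111 = 0.5911.

0.591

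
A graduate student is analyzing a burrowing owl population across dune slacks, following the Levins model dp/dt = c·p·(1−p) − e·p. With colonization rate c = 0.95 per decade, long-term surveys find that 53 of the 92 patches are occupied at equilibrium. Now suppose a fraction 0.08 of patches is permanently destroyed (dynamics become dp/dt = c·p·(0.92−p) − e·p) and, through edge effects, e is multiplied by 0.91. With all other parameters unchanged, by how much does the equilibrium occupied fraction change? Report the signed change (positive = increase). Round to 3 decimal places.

Observed p* = 53/92 = 0.57609.
Balance c(1−p*) = e gives e = 0.95×(1 − 0.57609) = 0.40271.
New p* = 0.92 − e/c = 0.92 − 0.36647/0.95000 = 0.53424.
Δp* = 0.53424 − 0.57609 = -0.04185.

-0.042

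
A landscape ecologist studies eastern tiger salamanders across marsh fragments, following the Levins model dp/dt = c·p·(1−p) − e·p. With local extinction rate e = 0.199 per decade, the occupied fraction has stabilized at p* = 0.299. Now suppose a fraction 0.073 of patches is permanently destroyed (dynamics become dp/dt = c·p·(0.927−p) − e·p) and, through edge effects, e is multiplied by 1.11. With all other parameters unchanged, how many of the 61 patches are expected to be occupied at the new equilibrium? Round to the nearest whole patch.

Balance c(1−p*) = e gives c = e/(1 − 0.29900) = 0.199/0.70100 = 0.28388.
New p* = 0.927 − e/c = 0.927 − 0.22089/0.28388 = 0.14889.
Expected occupied = 61 × 0.14889 = 9.08 ≈ 9.

9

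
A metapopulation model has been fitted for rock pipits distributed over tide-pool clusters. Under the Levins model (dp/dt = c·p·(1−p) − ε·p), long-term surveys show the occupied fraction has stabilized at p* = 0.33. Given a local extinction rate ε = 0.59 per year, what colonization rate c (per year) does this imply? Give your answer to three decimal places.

0.881

At equilibrium c(1−p*) = ε, so c = ε/(1−p*).
c = 0.59/(1 − 0.33) = 0.59/0.6700 = 0.8806.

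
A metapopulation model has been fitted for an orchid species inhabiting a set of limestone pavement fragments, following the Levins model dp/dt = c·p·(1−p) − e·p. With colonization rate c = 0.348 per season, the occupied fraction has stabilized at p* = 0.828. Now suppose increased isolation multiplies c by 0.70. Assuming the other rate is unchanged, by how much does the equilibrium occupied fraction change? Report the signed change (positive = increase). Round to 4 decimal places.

Balance c(1−p*) = e gives e = 0.348×(1 − 0.82800) = 0.05986.
New p* = 1 − e/c = 1 − 0.05986/0.24360 = 0.75427.
Δp* = 0.75427 − 0.82800 = -0.07373.

-0.0737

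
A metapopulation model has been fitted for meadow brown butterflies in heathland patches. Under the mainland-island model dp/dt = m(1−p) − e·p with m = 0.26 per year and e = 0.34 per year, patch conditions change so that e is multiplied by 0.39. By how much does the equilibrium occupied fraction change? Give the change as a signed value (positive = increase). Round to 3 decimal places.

Before: p* = 0.26/(0.26+0.34) = 0.4333.
After: m = 0.26, e = 0.1326; p* = 0.26/0.3926 = 0.6623.
Δp* = 0.6623 − 0.4333 = +0.2289.

0.229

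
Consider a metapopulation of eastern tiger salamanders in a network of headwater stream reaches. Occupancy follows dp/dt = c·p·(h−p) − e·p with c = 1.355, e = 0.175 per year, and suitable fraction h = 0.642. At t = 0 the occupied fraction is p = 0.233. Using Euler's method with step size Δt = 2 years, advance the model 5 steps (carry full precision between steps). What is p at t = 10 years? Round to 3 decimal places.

Update rule: p ← p + [c·p·(h−p) − e·p]·Δt with Δt = 2.
  1  |  dp/dt·Δt = +0.176705  |  p_1 = 0.409705
  2  |  dp/dt·Δt = +0.114521  |  p_2 = 0.524225
  3  |  dp/dt·Δt = -0.016162  |  p_3 = 0.508063
  4  |  dp/dt·Δt = +0.006589  |  p_4 = 0.514652
  5  |  dp/dt·Δt = -0.002515  |  p_5 = 0.512137

0.512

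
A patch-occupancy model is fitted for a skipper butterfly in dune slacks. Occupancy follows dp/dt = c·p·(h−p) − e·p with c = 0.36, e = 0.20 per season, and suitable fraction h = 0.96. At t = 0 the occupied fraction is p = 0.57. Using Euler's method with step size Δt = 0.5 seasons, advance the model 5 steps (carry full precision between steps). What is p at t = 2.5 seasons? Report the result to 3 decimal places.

Update rule: p ← p + [c·p·(h−p) − e·p]·Δt with Δt = 0.5.
p: 0.57000 → 0.55301  (Δp = -0.01699)
p: 0.55301 → 0.53823  (Δp = -0.01479)
p: 0.53823 → 0.52526  (Δp = -0.01296)
p: 0.52526 → 0.51384  (Δp = -0.01142)
p: 0.51384 → 0.50372  (Δp = -0.01012)

0.504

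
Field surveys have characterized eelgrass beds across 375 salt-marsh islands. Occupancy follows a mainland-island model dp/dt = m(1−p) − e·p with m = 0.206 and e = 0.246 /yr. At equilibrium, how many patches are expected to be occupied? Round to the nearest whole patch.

171

p* = m/(m+e) = 0.206/0.4520 = 0.4558.
Expected occupied patches = N × p* = 375 × 0.4558 = 170.91 ≈ 171.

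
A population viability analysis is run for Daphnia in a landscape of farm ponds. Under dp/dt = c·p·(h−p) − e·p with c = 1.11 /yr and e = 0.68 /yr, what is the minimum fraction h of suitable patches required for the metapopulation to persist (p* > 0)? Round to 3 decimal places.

p* = h − e/c is positive only when h > e/c.
h_min = e/c = 0.68/1.11 = 0.6126.

0.613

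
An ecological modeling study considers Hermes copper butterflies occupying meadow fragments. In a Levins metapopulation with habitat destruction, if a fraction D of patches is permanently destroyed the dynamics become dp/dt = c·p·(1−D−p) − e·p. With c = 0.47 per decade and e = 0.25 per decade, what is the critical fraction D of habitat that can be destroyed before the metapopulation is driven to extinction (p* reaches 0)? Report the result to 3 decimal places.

0.468

The nontrivial equilibrium is p* = (1−D) − e/c; extinction occurs when this hits zero.
So D_crit = 1 − e/c = 1 − 0.25/0.47 = 1 − 0.5319 = 0.4681.
Note this equals the original equilibrium occupancy — the Levins extinction-debt result.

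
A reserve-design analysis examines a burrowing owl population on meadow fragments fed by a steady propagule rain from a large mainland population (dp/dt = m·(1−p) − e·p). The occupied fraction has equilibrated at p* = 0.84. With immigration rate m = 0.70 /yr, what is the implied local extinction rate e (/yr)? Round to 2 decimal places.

0.13

At equilibrium m(1−p*) = e·p*, so e = m(1−p*)/p*.
e = 0.70 × 0.1600 / 0.84 = 0.1333.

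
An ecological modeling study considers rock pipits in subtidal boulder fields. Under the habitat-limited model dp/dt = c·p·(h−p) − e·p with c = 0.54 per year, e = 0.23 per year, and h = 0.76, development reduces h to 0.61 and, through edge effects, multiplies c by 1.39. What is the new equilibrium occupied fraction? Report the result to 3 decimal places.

0.304

Before: p* = h − e/c = 0.76 − 0.23/0.54 = 0.76 − 0.4259 = 0.3341.
After: c = 0.7506, e = 0.23, h = 0.61; p* = 0.61 − 0.23/0.7506 = 0.3036.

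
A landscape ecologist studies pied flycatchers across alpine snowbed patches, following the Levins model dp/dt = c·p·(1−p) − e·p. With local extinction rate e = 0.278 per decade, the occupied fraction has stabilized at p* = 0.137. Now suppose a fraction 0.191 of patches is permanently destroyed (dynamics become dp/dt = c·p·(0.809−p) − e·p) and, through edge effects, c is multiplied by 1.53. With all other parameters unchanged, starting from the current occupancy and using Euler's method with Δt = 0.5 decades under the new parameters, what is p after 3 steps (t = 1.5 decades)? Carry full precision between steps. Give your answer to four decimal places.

0.1478

Balance c(1−p*) = e gives c = e/(1 − 0.13700) = 0.278/0.86300 = 0.32213.
Starting from p₀ = 0.13700; update p ← p + (dp/dt)·Δt with the new parameters.
p: 0.13700 → 0.14064  (Δp = +0.00364)
p: 0.14064 → 0.14426  (Δp = +0.00362)
p: 0.14426 → 0.14784  (Δp = +0.00358)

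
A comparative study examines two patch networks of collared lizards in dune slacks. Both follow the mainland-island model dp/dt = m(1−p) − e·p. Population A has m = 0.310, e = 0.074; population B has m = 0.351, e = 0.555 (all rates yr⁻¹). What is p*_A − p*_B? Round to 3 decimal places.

A: p*_A = m/(m+e) = 0.310/0.3840 = 0.8073.
B: p*_B = 0.351/0.9060 = 0.3874.
p*_A − p*_B = 0.8073 − 0.3874 = 0.4199.

0.420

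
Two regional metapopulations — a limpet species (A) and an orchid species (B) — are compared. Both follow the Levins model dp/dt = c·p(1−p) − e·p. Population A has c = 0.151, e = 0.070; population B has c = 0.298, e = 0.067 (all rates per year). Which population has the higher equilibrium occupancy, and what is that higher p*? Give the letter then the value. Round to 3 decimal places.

A: p*_A = 1 − 0.070/0.151 = 0.5364.
B: p*_B = 1 − 0.067/0.298 = 0.7752.
B is higher at 0.7752.

B, 0.775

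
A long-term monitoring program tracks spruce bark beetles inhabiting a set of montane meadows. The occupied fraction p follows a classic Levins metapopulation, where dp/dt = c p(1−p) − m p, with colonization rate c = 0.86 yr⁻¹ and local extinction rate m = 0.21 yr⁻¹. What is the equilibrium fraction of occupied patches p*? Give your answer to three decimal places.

At equilibrium, colonization balances extinction: c·p*·(1−p*) = m·p*.
So p* = 1 − m/c = 1 − 0.21/0.86 = 1 − 0.2442 = 0.7558.

0.756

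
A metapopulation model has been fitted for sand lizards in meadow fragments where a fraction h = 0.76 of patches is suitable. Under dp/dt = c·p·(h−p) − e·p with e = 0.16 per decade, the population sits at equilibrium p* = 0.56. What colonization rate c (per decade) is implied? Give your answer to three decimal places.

0.800

At equilibrium c(h−p*) = e, so c = e/(h−p*).
c = 0.16/(0.76 − 0.56) = 0.16/0.2000 = 0.8000.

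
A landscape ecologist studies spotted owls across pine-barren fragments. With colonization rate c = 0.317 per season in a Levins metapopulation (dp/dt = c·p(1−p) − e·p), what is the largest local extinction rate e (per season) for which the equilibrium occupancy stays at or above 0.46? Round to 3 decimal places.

1 − e/c ≥ 0.46 ⇒ e ≤ c(1 − 0.46) = 0.317 × 0.5400.
e_max = 0.1712.

0.171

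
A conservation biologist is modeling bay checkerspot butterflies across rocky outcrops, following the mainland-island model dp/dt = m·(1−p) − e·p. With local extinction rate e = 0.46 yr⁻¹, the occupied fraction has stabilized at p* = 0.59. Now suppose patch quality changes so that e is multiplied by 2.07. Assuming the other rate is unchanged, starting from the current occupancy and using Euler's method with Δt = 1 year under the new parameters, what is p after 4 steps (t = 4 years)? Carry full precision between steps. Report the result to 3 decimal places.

Balance m(1−p*) = e·p* gives m = e·p*/(1−p*) = 0.46×0.59000/0.41000 = 0.66195.
Starting from p₀ = 0.59000; update p ← p + (dp/dt)·Δt with the new parameters.
p: 0.59000 → 0.29960  (Δp = -0.29040)
p: 0.29960 → 0.47795  (Δp = +0.17835)
p: 0.47795 → 0.36842  (Δp = -0.10953)
p: 0.36842 → 0.43569  (Δp = +0.06727)

0.436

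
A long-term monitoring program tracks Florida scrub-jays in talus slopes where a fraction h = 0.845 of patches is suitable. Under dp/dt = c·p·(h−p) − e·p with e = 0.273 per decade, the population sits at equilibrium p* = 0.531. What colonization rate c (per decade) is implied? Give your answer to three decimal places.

At equilibrium c(h−p*) = e, so c = e/(h−p*).
c = 0.273/(0.845 − 0.531) = 0.273/0.3140 = 0.8694.

0.869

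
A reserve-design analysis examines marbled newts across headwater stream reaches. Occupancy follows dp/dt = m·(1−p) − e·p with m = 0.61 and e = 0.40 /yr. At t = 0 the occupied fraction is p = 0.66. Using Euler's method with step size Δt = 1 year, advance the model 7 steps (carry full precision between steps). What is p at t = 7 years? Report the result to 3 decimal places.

0.604

Update rule: p ← p + [m·(1−p) − e·p]·Δt with Δt = 1.
t = 1: p = 0.66000 + (-0.05660) = 0.60340
t = 2: p = 0.60340 + (+0.00057) = 0.60397
t = 3: p = 0.60397 + (-0.00001) = 0.60396
t = 4: p = 0.60396 + (+0.00000) = 0.60396
t = 5: p = 0.60396 + (-0.00000) = 0.60396
t = 6: p = 0.60396 + (+0.00000) = 0.60396
t = 7: p = 0.60396 + (-0.00000) = 0.60396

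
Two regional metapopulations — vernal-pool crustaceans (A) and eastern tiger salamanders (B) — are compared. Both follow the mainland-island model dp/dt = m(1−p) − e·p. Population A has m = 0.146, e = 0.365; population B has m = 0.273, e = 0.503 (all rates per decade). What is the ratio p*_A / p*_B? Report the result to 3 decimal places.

A: p*_A = m/(m+e) = 0.146/0.5110 = 0.2857.
B: p*_B = 0.273/0.7760 = 0.3518.
p*_A / p*_B = 0.2857/0.3518 = 0.8121.

0.812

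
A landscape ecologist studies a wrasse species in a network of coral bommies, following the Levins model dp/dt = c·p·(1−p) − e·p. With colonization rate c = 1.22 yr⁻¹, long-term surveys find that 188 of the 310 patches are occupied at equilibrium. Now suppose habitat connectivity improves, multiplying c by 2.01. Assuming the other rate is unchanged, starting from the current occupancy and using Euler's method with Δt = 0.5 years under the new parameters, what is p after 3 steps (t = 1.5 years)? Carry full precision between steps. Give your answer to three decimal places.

0.804

Observed p* = 188/310 = 0.60645.
Balance c(1−p*) = e gives e = 1.22×(1 − 0.60645) = 0.48013.
Starting from p₀ = 0.60645; update p ← p + (dp/dt)·Δt with the new parameters.
  1  |  dp/dt·Δt = +0.147043  |  p_1 = 0.753495
  2  |  dp/dt·Δt = +0.046849  |  p_2 = 0.800344
  3  |  dp/dt·Δt = +0.003789  |  p_3 = 0.804133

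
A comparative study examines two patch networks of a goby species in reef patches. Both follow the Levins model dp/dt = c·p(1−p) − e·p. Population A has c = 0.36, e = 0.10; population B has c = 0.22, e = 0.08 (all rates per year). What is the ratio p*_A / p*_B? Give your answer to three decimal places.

A: p*_A = 1 − 0.10/0.36 = 0.7222.
B: p*_B = 1 − 0.08/0.22 = 0.6364.
p*_A / p*_B = 0.7222/0.6364 = 1.1349.

1.135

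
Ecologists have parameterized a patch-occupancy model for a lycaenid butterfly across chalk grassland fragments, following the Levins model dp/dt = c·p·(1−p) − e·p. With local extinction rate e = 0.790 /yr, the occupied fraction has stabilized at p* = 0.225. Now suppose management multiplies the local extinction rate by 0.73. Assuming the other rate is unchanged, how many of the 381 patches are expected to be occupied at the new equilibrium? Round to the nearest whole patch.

Balance c(1−p*) = e gives c = e/(1 − 0.22500) = 0.790/0.77500 = 1.01935.
New p* = 1 − e/c = 1 − 0.57670/1.01935 = 0.43425.
Expected occupied = 381 × 0.43425 = 165.45 ≈ 165.

165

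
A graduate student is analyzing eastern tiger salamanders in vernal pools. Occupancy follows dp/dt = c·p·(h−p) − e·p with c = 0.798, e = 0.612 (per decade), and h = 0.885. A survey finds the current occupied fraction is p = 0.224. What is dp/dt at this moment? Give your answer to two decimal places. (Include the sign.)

-0.02

Colonization term: c·p·(h−p) = 0.798×0.224×0.6610 = 0.11816.
Extinction term: e·p = 0.13709.
dp/dt = 0.11816 − 0.13709 = -0.01893.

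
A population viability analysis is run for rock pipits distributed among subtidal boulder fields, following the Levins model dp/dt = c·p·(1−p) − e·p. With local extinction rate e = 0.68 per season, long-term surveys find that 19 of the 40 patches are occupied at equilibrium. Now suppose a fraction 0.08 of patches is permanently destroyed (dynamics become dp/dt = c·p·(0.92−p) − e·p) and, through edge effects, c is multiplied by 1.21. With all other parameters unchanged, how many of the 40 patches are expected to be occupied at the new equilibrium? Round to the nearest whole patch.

19

Observed p* = 19/40 = 0.47500.
Balance c(1−p*) = e gives c = e/(1 − 0.47500) = 0.68/0.52500 = 1.29524.
New p* = 0.92 − e/c = 0.92 − 0.68000/1.56724 = 0.48612.
Expected occupied = 40 × 0.48612 = 19.44 ≈ 19.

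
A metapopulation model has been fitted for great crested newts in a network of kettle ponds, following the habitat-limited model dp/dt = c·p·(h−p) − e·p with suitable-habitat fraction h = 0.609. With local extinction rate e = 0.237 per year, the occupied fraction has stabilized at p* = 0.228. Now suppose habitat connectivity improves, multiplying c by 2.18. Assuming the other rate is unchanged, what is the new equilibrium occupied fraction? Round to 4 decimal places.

0.4342

Balance c(h−p*) = e gives c = e/(0.609 − 0.22800) = 0.237/0.38100 = 0.62205.
New p* = 0.609 − e/c = 0.609 − 0.23700/1.35607 = 0.43423.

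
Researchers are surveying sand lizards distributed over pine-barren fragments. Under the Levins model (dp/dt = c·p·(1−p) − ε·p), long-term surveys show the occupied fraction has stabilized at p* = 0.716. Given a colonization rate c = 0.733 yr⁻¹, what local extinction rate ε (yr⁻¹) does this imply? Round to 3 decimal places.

At equilibrium c(1−p*) = ε.
ε = 0.733 × (1 − 0.716) = 0.733 × 0.2840 = 0.2082.

0.208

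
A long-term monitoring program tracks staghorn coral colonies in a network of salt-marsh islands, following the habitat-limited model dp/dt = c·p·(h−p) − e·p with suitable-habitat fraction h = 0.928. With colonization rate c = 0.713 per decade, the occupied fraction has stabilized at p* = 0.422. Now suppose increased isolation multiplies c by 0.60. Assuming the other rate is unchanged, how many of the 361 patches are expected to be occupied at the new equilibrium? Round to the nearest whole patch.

Balance c(h−p*) = e gives e = 0.713×(0.928 − 0.42200) = 0.36078.
New p* = 0.928 − e/c = 0.928 − 0.36078/0.42780 = 0.08466.
Expected occupied = 361 × 0.08466 = 30.56 ≈ 31.

31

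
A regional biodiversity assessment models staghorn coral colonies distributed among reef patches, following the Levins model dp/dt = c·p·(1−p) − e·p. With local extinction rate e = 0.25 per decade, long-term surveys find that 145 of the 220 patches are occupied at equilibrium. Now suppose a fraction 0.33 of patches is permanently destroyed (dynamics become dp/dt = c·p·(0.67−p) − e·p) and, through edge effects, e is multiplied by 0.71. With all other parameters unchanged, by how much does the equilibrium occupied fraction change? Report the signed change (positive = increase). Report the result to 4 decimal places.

-0.2311

Observed p* = 145/220 = 0.65909.
Balance c(1−p*) = e gives c = e/(1 − 0.65909) = 0.25/0.34091 = 0.73333.
New p* = 0.67 − e/c = 0.67 − 0.17750/0.73333 = 0.42795.
Δp* = 0.42795 − 0.65909 = -0.23114.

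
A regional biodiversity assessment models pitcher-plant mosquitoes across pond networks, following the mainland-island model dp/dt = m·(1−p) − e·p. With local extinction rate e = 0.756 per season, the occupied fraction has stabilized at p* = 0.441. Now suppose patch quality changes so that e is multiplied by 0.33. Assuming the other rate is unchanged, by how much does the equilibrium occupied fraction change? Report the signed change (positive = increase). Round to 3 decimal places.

Balance m(1−p*) = e·p* gives m = e·p*/(1−p*) = 0.756×0.44100/0.55900 = 0.59642.
New p* = m/(m+e) = 0.59642/(0.59642+0.24948) = 0.70507.
Δp* = 0.70507 − 0.44100 = +0.26407.

0.264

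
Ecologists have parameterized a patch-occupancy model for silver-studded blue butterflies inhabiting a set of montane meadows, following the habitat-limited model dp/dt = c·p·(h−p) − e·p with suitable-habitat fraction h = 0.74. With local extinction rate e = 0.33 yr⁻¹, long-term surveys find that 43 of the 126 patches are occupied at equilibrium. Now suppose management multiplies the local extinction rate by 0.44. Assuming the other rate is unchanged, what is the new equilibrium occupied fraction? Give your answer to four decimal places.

Observed p* = 43/126 = 0.34127.
Balance c(h−p*) = e gives c = e/(0.74 − 0.34127) = 0.33/0.39873 = 0.82763.
New p* = 0.74 − e/c = 0.74 − 0.14520/0.82763 = 0.56456.

0.5646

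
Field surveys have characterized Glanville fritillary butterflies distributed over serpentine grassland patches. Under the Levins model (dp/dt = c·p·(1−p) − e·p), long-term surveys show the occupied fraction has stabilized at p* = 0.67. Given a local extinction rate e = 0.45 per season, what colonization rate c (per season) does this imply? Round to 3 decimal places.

At equilibrium c(1−p*) = e, so c = e/(1−p*).
c = 0.45/(1 − 0.67) = 0.45/0.3300 = 1.3636.

1.364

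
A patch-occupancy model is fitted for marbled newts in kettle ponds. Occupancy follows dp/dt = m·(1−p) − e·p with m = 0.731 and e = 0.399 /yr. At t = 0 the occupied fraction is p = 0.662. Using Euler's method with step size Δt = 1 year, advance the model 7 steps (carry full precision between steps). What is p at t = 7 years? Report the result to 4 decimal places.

Update rule: p ← p + [m·(1−p) − e·p]·Δt with Δt = 1.
step 1: Δp = -0.01706, p = 0.64494
step 2: Δp = +0.00222, p = 0.64716
step 3: Δp = -0.00029, p = 0.64687
step 4: Δp = +0.00004, p = 0.64691
step 5: Δp = -0.00000, p = 0.64690
step 6: Δp = +0.00000, p = 0.64690
step 7: Δp = -0.00000, p = 0.64690

0.6469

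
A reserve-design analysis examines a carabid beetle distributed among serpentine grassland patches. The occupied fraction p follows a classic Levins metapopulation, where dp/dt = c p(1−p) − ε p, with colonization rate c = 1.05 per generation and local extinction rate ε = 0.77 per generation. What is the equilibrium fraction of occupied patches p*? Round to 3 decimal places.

0.267

At equilibrium, colonization balances extinction: c·p*·(1−p*) = ε·p*.
So p* = 1 − ε/c = 1 − 0.77/1.05 = 1 − 0.7333 = 0.2667.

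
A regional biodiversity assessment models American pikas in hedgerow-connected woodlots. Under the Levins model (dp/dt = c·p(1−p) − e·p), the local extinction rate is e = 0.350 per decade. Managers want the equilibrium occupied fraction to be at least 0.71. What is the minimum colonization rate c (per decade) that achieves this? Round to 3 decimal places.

1.207

p* = 1 − e/c ≥ 0.71 requires e/c ≤ 0.2900, i.e. c ≥ e/0.2900.
c_min = 0.350/0.2900 = 1.2069.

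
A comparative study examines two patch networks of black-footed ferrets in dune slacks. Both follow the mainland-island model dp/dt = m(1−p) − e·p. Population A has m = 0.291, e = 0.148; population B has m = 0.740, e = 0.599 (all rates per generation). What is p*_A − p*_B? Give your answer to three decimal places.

A: p*_A = m/(m+e) = 0.291/0.4390 = 0.6629.
B: p*_B = 0.740/1.3390 = 0.5527.
p*_A − p*_B = 0.6629 − 0.5527 = 0.1102.

0.110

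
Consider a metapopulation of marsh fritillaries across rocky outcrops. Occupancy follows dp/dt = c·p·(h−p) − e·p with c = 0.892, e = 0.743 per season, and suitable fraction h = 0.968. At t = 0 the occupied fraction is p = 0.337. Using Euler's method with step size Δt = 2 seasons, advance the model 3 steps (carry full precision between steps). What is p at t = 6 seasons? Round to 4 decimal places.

Update rule: p ← p + [c·p·(h−p) − e·p]·Δt with Δt = 2.
step 1: Δp = -0.12142, p = 0.21558
step 2: Δp = -0.03098, p = 0.18460
step 3: Δp = -0.01632, p = 0.16828

0.1683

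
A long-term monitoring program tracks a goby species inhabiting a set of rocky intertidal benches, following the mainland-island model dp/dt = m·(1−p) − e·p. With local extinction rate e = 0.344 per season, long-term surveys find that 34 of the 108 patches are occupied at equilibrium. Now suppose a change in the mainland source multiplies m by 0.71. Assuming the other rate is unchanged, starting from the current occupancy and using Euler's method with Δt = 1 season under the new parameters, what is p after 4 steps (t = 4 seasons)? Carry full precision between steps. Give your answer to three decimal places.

Observed p* = 34/108 = 0.31481.
Balance m(1−p*) = e·p* gives m = e·p*/(1−p*) = 0.344×0.31481/0.68519 = 0.15805.
Starting from p₀ = 0.31481; update p ← p + (dp/dt)·Δt with the new parameters.
  1  |  dp/dt·Δt = -0.031406  |  p_1 = 0.283409
  2  |  dp/dt·Δt = -0.017078  |  p_2 = 0.266331
  3  |  dp/dt·Δt = -0.009287  |  p_3 = 0.257044
  4  |  dp/dt·Δt = -0.005050  |  p_4 = 0.251994

0.252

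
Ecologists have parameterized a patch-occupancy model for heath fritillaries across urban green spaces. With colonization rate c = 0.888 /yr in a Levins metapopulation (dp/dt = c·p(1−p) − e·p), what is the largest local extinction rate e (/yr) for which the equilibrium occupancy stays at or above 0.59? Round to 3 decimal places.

0.364

1 − e/c ≥ 0.59 ⇒ e ≤ c(1 − 0.59) = 0.888 × 0.4100.
e_max = 0.3641.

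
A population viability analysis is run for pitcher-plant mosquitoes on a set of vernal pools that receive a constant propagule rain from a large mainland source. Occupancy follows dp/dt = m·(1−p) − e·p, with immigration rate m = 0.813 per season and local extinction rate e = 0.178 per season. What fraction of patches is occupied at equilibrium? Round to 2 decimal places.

0.82

At equilibrium the propagule rain into empty patches balances local extinction: m(1−p*) = e·p*.
p* = m/(m+e) = 0.813/(0.813+0.178) = 0.813/0.9910 = 0.8204.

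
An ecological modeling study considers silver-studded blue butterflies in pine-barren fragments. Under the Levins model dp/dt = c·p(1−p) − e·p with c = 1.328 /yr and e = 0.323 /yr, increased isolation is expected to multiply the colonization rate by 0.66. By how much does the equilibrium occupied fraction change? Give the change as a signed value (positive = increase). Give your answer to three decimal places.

Before: p* = 1 − 0.323/1.328 = 0.7568.
After the change, c = 0.87648, e = 0.323, so p* = 1 − 0.323/0.87648 = 0.6315.
Δp* = 0.6315 − 0.7568 = -0.1253.

-0.125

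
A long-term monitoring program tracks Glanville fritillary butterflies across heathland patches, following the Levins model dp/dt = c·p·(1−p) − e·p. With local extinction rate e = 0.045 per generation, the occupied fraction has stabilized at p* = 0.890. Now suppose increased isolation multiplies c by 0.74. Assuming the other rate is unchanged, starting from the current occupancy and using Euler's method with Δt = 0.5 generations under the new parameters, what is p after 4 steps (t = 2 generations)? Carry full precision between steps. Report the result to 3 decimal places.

0.873

Balance c(1−p*) = e gives c = e/(1 − 0.89000) = 0.045/0.11000 = 0.40909.
Starting from p₀ = 0.89000; update p ← p + (dp/dt)·Δt with the new parameters.
  1  |  dp/dt·Δt = -0.005207  |  p_1 = 0.884794
  2  |  dp/dt·Δt = -0.004479  |  p_2 = 0.880315
  3  |  dp/dt·Δt = -0.003859  |  p_3 = 0.876455
  4  |  dp/dt·Δt = -0.003330  |  p_4 = 0.873125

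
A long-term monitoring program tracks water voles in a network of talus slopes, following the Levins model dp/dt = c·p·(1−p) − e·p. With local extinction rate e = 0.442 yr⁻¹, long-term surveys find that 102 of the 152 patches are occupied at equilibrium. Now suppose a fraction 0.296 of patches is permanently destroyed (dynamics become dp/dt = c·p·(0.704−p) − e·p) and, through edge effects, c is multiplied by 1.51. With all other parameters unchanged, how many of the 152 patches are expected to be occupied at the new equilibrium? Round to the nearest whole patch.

Observed p* = 102/152 = 0.67105.
Balance c(1−p*) = e gives c = e/(1 − 0.67105) = 0.442/0.32895 = 1.34367.
New p* = 0.704 − e/c = 0.704 − 0.44200/2.02894 = 0.48615.
Expected occupied = 152 × 0.48615 = 73.89 ≈ 74.

74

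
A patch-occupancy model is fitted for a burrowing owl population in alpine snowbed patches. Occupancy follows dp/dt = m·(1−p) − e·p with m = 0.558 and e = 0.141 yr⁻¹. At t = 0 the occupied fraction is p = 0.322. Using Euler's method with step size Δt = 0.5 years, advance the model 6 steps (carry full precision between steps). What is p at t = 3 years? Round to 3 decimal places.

Update rule: p ← p + [m·(1−p) − e·p]·Δt with Δt = 0.5.
step 1: Δp = +0.16646, p = 0.48846
step 2: Δp = +0.10828, p = 0.59674
step 3: Δp = +0.07044, p = 0.66718
step 4: Δp = +0.04582, p = 0.71300
step 5: Δp = +0.02981, p = 0.74281
step 6: Δp = +0.01939, p = 0.76220

0.762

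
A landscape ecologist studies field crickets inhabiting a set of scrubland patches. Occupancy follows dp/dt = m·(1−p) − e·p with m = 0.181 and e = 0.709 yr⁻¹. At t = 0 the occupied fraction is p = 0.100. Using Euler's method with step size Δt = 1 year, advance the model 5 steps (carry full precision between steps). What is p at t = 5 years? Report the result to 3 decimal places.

Update rule: p ← p + [m·(1−p) − e·p]·Δt with Δt = 1.
t = 1: p = 0.10000 + (+0.09200) = 0.19200
t = 2: p = 0.19200 + (+0.01012) = 0.20212
t = 3: p = 0.20212 + (+0.00111) = 0.20323
t = 4: p = 0.20323 + (+0.00012) = 0.20336
t = 5: p = 0.20336 + (+0.00001) = 0.20337

0.203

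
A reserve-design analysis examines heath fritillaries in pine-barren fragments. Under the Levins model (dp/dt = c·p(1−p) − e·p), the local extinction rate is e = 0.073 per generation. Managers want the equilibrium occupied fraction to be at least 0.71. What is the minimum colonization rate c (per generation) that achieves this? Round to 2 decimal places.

0.25

p* = 1 − e/c ≥ 0.71 requires e/c ≤ 0.2900, i.e. c ≥ e/0.2900.
c_min = 0.073/0.2900 = 0.2517.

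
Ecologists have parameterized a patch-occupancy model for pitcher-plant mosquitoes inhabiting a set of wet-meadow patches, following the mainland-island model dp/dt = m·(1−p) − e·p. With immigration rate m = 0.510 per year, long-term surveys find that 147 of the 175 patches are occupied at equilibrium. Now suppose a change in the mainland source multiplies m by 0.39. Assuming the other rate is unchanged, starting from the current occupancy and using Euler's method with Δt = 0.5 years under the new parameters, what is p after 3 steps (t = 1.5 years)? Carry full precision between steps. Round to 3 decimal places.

Observed p* = 147/175 = 0.84000.
Balance m(1−p*) = e·p* gives e = m(1−p*)/p* = 0.510×0.16000/0.84000 = 0.09714.
Starting from p₀ = 0.84000; update p ← p + (dp/dt)·Δt with the new parameters.
t = 0.5: p = 0.84000 + (-0.02489) = 0.81511
t = 1: p = 0.81511 + (-0.02120) = 0.79391
t = 1.5: p = 0.79391 + (-0.01807) = 0.77584

0.776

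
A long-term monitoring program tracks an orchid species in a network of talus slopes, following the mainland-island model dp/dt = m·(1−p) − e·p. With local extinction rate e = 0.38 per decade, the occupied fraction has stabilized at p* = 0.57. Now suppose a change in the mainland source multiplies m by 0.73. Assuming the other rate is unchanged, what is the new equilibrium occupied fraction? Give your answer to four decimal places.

0.4918

Balance m(1−p*) = e·p* gives m = e·p*/(1−p*) = 0.38×0.57000/0.43000 = 0.50372.
New p* = m/(m+e) = 0.36772/(0.36772+0.38000) = 0.49179.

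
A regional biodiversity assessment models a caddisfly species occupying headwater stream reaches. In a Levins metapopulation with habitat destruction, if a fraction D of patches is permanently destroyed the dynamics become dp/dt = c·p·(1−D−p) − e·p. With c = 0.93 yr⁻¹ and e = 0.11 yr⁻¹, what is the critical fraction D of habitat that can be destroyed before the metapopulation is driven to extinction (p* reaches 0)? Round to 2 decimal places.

The nontrivial equilibrium is p* = (1−D) − e/c; extinction occurs when this hits zero.
So D_crit = 1 − e/c = 1 − 0.11/0.93 = 1 − 0.1183 = 0.8817.
Note this equals the original equilibrium occupancy — the Levins extinction-debt result.

0.88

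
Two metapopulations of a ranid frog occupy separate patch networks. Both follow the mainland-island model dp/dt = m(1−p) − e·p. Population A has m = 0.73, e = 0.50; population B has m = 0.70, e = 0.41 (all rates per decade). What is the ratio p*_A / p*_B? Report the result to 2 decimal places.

0.94

A: p*_A = m/(m+e) = 0.73/1.2300 = 0.5935.
B: p*_B = 0.70/1.1100 = 0.6306.
p*_A / p*_B = 0.5935/0.6306 = 0.9411.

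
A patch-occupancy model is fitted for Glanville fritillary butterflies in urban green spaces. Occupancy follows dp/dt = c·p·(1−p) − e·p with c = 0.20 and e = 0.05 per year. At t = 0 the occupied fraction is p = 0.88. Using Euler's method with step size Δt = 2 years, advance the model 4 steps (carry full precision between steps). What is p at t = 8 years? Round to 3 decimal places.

0.776

Update rule: p ← p + [c·p·(1−p) − e·p]·Δt with Δt = 2.
t = 2: p = 0.88000 + (-0.04576) = 0.83424
t = 4: p = 0.83424 + (-0.02811) = 0.80613
t = 6: p = 0.80613 + (-0.01810) = 0.78803
t = 8: p = 0.78803 + (-0.01199) = 0.77604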